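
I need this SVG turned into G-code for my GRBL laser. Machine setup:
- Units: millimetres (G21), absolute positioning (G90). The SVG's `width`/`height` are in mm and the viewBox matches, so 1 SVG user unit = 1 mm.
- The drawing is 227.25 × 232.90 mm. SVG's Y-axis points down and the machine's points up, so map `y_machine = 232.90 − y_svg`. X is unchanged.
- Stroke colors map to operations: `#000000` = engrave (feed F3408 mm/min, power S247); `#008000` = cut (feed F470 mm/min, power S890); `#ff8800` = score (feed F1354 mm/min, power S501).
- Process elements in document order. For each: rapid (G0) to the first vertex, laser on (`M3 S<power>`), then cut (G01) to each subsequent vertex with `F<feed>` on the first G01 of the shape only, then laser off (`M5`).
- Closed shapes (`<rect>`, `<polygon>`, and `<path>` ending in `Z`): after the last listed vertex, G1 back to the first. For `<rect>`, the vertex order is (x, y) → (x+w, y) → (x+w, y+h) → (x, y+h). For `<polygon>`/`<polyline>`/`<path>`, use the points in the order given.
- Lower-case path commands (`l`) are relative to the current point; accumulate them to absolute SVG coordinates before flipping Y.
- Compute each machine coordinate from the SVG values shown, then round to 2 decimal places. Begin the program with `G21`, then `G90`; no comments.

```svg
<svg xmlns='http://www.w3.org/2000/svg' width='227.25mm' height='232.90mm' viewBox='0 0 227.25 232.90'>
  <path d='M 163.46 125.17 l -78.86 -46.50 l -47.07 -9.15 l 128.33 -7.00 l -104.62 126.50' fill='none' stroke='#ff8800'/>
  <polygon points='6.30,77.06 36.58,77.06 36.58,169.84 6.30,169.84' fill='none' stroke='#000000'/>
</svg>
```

Since the viewBox matches the mm dimensions, user units are millimetres directly. The only transform is the Y-flip y_m = 232.90 − y_svg.

Shape 1 is a open polyline drawn with `<path>`. Its stroke #ff8800 means score at S501, F1354. After flipping Y the toolpath is (163.46,107.73) → (84.60,154.23) → (37.53,163.38) → (165.86,170.38) → (61.24,43.88).

Shape 2 is a rectangle drawn with `<polygon>`. Its stroke #000000 means engrave at S247, F3408. After flipping Y the toolpath is (6.30,155.84) → (36.58,155.84) → (36.58,63.06) → (6.30,63.06) → (6.30,155.84), returning to the start.

G21
G90
G0 X163.46 Y107.73
M3 S501
G01 X84.60 Y154.23 F1354
G01 X37.53 Y163.38
G01 X165.86 Y170.38
G01 X61.24 Y43.88
M5
G0 X6.30 Y155.84
M3 S247
G01 X36.58 Y155.84 F3408
G01 X36.58 Y63.06
G01 X6.30 Y63.06
G01 X6.30 Y155.84
M5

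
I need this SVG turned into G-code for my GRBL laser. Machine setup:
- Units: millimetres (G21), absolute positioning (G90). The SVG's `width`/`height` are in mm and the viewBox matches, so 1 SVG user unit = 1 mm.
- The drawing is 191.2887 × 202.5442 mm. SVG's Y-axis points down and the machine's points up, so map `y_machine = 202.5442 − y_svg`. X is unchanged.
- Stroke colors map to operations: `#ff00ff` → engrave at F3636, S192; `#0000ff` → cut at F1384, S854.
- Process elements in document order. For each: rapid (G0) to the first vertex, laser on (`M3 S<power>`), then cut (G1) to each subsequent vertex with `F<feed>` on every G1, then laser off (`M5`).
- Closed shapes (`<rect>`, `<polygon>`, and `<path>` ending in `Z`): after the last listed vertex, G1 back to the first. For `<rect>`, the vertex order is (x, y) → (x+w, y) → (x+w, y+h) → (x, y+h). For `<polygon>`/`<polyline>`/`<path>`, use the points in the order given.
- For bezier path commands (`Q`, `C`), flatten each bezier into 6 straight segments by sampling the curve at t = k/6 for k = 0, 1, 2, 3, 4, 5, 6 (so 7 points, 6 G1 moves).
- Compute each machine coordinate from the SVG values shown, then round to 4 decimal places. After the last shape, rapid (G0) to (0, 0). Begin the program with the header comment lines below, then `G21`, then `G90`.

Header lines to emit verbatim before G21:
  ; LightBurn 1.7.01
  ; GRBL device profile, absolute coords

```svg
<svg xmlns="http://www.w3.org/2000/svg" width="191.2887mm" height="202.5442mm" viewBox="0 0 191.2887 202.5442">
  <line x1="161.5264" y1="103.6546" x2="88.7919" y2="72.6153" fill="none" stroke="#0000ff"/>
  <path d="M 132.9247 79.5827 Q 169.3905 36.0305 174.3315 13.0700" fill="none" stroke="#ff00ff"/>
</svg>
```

; LightBurn 1.7.01
; GRBL device profile, absolute coords
G21
G90
G0 X161.5264 Y98.8896
M3 S854
G1 X88.7919 Y129.9289 F1384
M5
G0 X132.9247 Y122.9615
M3 S192
G1 X144.2043 Y136.9069 F3636
G1 X153.7325 Y149.7083 F3636
G1 X161.5093 Y161.3658 F3636
G1 X167.5347 Y171.8792 F3636
G1 X171.8088 Y181.2487 F3636
G1 X174.3315 Y189.4742 F3636
M5
G0 X0.0000 Y0.0000

1 u = 1 mm; y_m = 202.5442 − y.

[1] `<line>` line segment, #0000ff→cut S854 F1384: (161.5264,98.8896) → (88.7919,129.9289)

[2] `<path>` quadratic bezier, #ff00ff→engrave S192 F3636: (132.9247,122.9615) → (144.2043,136.9069) → (153.7325,149.7083) → (161.5093,161.3658) → (167.5347,171.8792) → (171.8088,181.2487) → (174.3315,189.4742)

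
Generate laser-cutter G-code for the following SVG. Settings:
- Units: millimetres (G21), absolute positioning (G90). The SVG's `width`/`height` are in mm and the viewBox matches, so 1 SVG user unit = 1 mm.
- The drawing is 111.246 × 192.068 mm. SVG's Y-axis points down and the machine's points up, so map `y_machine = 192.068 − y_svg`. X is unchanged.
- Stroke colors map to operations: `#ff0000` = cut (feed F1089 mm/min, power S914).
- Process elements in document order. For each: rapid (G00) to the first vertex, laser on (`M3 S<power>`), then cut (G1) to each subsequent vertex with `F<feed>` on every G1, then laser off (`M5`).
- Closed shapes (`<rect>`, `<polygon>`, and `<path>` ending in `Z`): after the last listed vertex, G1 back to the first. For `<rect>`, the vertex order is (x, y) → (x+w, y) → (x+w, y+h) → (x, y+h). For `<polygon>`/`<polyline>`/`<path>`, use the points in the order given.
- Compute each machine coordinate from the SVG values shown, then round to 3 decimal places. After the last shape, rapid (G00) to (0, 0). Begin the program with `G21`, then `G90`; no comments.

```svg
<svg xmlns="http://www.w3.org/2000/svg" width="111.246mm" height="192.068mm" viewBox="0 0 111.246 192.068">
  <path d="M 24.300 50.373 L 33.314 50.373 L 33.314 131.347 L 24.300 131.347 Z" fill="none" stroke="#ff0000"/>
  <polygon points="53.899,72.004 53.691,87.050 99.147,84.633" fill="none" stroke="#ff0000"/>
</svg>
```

viewBox `0 0 111.246 192.068` with mm width/height → 1 unit = 1 mm. Flip: y_m = 192.068 − y_svg.

**Shape 1** — `<path>` rectangle, stroke `#ff0000` → cut (S914, F1089). Machine vertices: (24.300,141.695) → (33.314,141.695) → (33.314,60.721) → (24.300,60.721) → (24.300,141.695). Closed: final G1 returns to the first vertex.

**Shape 2** — `<polygon>` closed polygon, stroke `#ff0000` → cut (S914, F1089). Machine vertices: (53.899,120.064) → (53.691,105.018) → (99.147,107.435) → (53.899,120.064). Closed: final G1 returns to the first vertex.

G21
G90
G00 X24.300 Y141.695
M3 S914
G1 X33.314 Y141.695 F1089
G1 X33.314 Y60.721 F1089
G1 X24.300 Y60.721 F1089
G1 X24.300 Y141.695 F1089
M5
G00 X53.899 Y120.064
M3 S914
G1 X53.691 Y105.018 F1089
G1 X99.147 Y107.435 F1089
G1 X53.899 Y120.064 F1089
M5
G00 X0.000 Y0.000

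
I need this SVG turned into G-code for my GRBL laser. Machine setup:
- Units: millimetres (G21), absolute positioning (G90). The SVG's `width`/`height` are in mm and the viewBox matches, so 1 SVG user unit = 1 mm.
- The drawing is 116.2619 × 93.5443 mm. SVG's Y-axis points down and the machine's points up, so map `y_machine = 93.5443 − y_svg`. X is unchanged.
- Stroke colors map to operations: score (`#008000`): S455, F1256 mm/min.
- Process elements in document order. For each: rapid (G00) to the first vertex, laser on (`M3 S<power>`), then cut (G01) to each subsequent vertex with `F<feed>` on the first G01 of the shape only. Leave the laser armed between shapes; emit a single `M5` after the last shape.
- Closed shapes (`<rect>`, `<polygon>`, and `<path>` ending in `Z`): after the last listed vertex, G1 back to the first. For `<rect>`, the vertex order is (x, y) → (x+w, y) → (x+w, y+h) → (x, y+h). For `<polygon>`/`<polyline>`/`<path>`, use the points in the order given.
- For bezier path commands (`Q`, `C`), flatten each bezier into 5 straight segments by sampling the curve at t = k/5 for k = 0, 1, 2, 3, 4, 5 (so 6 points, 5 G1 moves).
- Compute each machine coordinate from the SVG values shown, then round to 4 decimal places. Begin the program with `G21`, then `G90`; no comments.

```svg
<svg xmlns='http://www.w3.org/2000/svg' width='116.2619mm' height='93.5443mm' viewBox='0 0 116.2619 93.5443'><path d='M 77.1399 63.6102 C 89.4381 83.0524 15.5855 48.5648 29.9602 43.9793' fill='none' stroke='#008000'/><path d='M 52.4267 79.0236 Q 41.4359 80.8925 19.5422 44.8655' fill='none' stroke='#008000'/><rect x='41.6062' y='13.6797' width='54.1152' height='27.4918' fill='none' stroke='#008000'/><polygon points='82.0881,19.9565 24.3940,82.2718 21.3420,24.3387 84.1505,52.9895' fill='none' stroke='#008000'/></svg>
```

viewBox `0 0 116.2619 93.5443` with mm width/height → 1 unit = 1 mm. Flip: y_m = 93.5443 − y_svg.

**Shape 1** — `<path>` cubic bezier, stroke `#008000` → score (S455, F1256). Control points (SVG): P0=(77.1399,63.6102), P1=(89.4381,83.0524), P2=(15.5855,48.5648), P3=(29.9602,43.9793); sampled at t=k/5. Machine vertices: (77.1399,29.9341) → (75.5757,24.0697) → (61.7056,27.1245) → (43.8995,35.0746) → (30.5276,43.8961) → (29.9602,49.5650). Open path.

**Shape 2** — `<path>` quadratic bezier, stroke `#008000` → score (S455, F1256). Control points (SVG): P0=(52.4267,79.0236), P1=(41.4359,80.8925), P2=(19.5422,44.8655); sampled at t=k/5. Machine vertices: (52.4267,14.5207) → (47.5943,15.2890) → (41.8896,19.0889) → (35.3127,25.9205) → (27.8636,35.7838) → (19.5422,48.6788). Open path.

**Shape 3** — `<rect>` rectangle, stroke `#008000` → score (S455, F1256). Machine vertices: (41.6062,79.8646) → (95.7214,79.8646) → (95.7214,52.3728) → (41.6062,52.3728) → (41.6062,79.8646). Closed: final G1 returns to the first vertex.

**Shape 4** — `<polygon>` closed polygon, stroke `#008000` → score (S455, F1256). Machine vertices: (82.0881,73.5878) → (24.3940,11.2725) → (21.3420,69.2056) → (84.1505,40.5548) → (82.0881,73.5878). Closed: final G1 returns to the first vertex.

G21
G90
G00 X77.1399 Y29.9341
M3 S455
G01 X75.5757 Y24.0697 F1256
G01 X61.7056 Y27.1245
G01 X43.8995 Y35.0746
G01 X30.5276 Y43.8961
G01 X29.9602 Y49.5650
G00 X52.4267 Y14.5207
M3 S455
G01 X47.5943 Y15.2890 F1256
G01 X41.8896 Y19.0889
G01 X35.3127 Y25.9205
G01 X27.8636 Y35.7838
G01 X19.5422 Y48.6788
G00 X41.6062 Y79.8646
M3 S455
G01 X95.7214 Y79.8646 F1256
G01 X95.7214 Y52.3728
G01 X41.6062 Y52.3728
G01 X41.6062 Y79.8646
G00 X82.0881 Y73.5878
M3 S455
G01 X24.3940 Y11.2725 F1256
G01 X21.3420 Y69.2056
G01 X84.1505 Y40.5548
G01 X82.0881 Y73.5878
M5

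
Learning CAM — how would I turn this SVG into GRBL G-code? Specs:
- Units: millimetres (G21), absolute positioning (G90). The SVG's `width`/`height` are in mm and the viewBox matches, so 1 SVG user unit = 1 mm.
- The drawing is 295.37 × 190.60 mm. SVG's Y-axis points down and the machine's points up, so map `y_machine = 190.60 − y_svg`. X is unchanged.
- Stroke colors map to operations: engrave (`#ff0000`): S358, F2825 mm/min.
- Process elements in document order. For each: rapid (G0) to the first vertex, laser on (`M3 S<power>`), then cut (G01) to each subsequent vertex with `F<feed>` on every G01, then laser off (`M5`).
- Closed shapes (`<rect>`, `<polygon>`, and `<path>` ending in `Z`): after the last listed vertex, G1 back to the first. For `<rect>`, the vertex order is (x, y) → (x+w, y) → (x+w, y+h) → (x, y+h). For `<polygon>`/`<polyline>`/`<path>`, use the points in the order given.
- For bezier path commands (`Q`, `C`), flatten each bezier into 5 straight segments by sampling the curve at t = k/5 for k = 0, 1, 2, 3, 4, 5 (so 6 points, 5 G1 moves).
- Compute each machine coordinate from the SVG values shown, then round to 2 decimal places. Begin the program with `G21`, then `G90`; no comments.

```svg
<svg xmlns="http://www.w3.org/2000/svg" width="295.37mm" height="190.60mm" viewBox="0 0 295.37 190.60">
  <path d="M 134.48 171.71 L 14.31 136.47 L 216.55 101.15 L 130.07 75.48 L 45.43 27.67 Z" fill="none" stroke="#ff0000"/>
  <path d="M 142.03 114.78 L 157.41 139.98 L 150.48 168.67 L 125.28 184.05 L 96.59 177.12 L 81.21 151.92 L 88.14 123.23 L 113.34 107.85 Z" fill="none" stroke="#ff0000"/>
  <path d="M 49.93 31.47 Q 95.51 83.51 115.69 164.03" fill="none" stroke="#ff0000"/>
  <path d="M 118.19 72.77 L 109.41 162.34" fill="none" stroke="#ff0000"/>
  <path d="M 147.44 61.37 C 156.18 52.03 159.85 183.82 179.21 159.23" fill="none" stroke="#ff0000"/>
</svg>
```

G21
G90
G0 X134.48 Y18.89
M3 S358
G01 X14.31 Y54.13 F2825
G01 X216.55 Y89.45 F2825
G01 X130.07 Y115.12 F2825
G01 X45.43 Y162.93 F2825
G01 X134.48 Y18.89 F2825
M5
G0 X142.03 Y75.82
M3 S358
G01 X157.41 Y50.62 F2825
G01 X150.48 Y21.93 F2825
G01 X125.28 Y6.55 F2825
G01 X96.59 Y13.48 F2825
G01 X81.21 Y38.68 F2825
G01 X88.14 Y67.37 F2825
G01 X113.34 Y82.75 F2825
G01 X142.03 Y75.82 F2825
M5
G0 X49.93 Y159.13
M3 S358
G01 X67.15 Y137.17 F2825
G01 X82.33 Y112.94 F2825
G01 X95.48 Y86.43 F2825
G01 X106.60 Y57.64 F2825
G01 X115.69 Y26.57 F2825
M5
G0 X118.19 Y117.83
M3 S358
G01 X109.41 Y28.26 F2825
M5
G0 X147.44 Y129.23
M3 S358
G01 X152.24 Y120.28 F2825
G01 X156.82 Y91.74 F2825
G01 X162.18 Y57.88 F2825
G01 X169.31 Y33.00 F2825
G01 X179.21 Y31.37 F2825
M5

viewBox `0 0 295.37 190.60` with mm width/height → 1 unit = 1 mm. Flip: y_m = 190.60 − y_svg.

**Shape 1** — `<path>` closed polygon, stroke `#ff0000` → engrave (S358, F2825). Machine vertices: (134.48,18.89) → (14.31,54.13) → (216.55,89.45) → (130.07,115.12) → (45.43,162.93) → (134.48,18.89). Closed: final G1 returns to the first vertex.

**Shape 2** — `<path>` regular polygon, stroke `#ff0000` → engrave (S358, F2825). Machine vertices: (142.03,75.82) → (157.41,50.62) → (150.48,21.93) → (125.28,6.55) → (96.59,13.48) → (81.21,38.68) → (88.14,67.37) → (113.34,82.75) → (142.03,75.82). Closed: final G1 returns to the first vertex.

**Shape 3** — `<path>` quadratic bezier, stroke `#ff0000` → engrave (S358, F2825). Control points (SVG): P0=(49.93,31.47), P1=(95.51,83.51), P2=(115.69,164.03); sampled at t=k/5. Machine vertices: (49.93,159.13) → (67.15,137.17) → (82.33,112.94) → (95.48,86.43) → (106.60,57.64) → (115.69,26.57). Open path.

**Shape 4** — `<path>` line segment, stroke `#ff0000` → engrave (S358, F2825). Machine vertices: (118.19,117.83) → (109.41,28.26). Open path.

**Shape 5** — `<path>` cubic bezier, stroke `#ff0000` → engrave (S358, F2825). Control points (SVG): P0=(147.44,61.37), P1=(156.18,52.03), P2=(159.85,183.82), P3=(179.21,159.23); sampled at t=k/5. Machine vertices: (147.44,129.23) → (152.24,120.28) → (156.82,91.74) → (162.18,57.88) → (169.31,33.00) → (179.21,31.37). Open path.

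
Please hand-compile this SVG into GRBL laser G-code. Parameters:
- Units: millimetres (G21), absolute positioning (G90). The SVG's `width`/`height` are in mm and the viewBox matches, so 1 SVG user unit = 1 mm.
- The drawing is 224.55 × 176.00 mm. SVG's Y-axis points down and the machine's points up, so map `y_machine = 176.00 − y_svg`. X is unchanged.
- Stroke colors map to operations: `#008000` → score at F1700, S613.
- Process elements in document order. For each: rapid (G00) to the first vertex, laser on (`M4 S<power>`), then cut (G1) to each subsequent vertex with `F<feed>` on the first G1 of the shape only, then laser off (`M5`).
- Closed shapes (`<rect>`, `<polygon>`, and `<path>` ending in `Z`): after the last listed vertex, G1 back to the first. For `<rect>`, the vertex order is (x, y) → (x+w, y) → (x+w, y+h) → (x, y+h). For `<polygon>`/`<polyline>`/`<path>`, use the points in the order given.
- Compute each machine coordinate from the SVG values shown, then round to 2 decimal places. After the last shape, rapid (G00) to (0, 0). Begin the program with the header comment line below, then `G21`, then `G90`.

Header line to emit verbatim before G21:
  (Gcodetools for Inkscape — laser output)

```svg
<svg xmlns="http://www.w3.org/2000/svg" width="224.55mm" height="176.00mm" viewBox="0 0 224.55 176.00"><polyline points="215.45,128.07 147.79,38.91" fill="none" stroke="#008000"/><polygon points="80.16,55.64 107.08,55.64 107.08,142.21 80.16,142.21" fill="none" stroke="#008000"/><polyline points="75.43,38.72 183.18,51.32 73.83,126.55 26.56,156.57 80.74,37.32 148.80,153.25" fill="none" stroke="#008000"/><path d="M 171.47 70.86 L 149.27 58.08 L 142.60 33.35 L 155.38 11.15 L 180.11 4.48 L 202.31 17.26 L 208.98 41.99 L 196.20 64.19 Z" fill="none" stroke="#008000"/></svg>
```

(Gcodetools for Inkscape — laser output)
G21
G90
G00 X215.45 Y47.93
M4 S613
G1 X147.79 Y137.09 F1700
M5
G00 X80.16 Y120.36
M4 S613
G1 X107.08 Y120.36 F1700
G1 X107.08 Y33.79
G1 X80.16 Y33.79
G1 X80.16 Y120.36
M5
G00 X75.43 Y137.28
M4 S613
G1 X183.18 Y124.68 F1700
G1 X73.83 Y49.45
G1 X26.56 Y19.43
G1 X80.74 Y138.68
G1 X148.80 Y22.75
M5
G00 X171.47 Y105.14
M4 S613
G1 X149.27 Y117.92 F1700
G1 X142.60 Y142.65
G1 X155.38 Y164.85
G1 X180.11 Y171.52
G1 X202.31 Y158.74
G1 X208.98 Y134.01
G1 X196.20 Y111.81
G1 X171.47 Y105.14
M5
G00 X0.00 Y0.00

1 u = 1 mm; y_m = 176.00 − y.

[1] `<polyline>` line segment, #008000→score S613 F1700: (215.45,47.93) → (147.79,137.09)

[2] `<polygon>` rectangle, #008000→score S613 F1700: (80.16,120.36) → (107.08,120.36) → (107.08,33.79) → (80.16,33.79) → (80.16,120.36) (closed)

[3] `<polyline>` open polyline, #008000→score S613 F1700: (75.43,137.28) → (183.18,124.68) → (73.83,49.45) → (26.56,19.43) → (80.74,138.68) → (148.80,22.75)

[4] `<path>` regular polygon, #008000→score S613 F1700: (171.47,105.14) → (149.27,117.92) → (142.60,142.65) → (155.38,164.85) → (180.11,171.52) → (202.31,158.74) → (208.98,134.01) → (196.20,111.81) → (171.47,105.14) (closed)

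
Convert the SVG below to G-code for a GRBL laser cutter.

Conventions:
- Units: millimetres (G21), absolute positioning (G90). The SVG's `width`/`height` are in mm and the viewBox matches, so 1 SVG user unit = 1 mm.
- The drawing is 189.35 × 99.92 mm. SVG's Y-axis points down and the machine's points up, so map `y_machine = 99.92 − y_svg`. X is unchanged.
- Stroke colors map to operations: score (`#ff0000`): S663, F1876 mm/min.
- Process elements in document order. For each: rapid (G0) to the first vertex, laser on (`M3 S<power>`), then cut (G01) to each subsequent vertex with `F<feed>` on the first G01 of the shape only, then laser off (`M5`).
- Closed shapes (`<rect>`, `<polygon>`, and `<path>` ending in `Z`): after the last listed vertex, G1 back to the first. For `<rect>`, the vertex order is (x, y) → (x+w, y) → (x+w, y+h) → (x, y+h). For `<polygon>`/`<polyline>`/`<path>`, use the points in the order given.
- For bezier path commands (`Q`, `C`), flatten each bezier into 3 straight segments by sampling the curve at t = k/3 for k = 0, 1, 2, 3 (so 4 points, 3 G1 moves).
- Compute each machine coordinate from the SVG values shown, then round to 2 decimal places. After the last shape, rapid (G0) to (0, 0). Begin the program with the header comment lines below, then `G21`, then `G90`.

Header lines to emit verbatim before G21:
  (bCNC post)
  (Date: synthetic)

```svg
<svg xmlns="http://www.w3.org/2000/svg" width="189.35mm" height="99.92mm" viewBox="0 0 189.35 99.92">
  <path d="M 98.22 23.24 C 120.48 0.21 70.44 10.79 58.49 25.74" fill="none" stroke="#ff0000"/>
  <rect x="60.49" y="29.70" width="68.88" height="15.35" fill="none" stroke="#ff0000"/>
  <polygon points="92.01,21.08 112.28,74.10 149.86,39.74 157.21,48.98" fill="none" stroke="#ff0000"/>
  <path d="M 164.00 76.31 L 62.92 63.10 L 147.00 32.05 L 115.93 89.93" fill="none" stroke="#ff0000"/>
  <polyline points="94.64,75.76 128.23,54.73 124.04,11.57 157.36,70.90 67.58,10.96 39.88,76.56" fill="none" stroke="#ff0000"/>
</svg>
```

(bCNC post)
(Date: synthetic)
G21
G90
G0 X98.22 Y76.68
M3 S663
G01 X100.47 Y89.59 F1876
G01 X79.05 Y86.59
G01 X58.49 Y74.18
M5
G0 X60.49 Y70.22
M3 S663
G01 X129.37 Y70.22 F1876
G01 X129.37 Y54.87
G01 X60.49 Y54.87
G01 X60.49 Y70.22
M5
G0 X92.01 Y78.84
M3 S663
G01 X112.28 Y25.82 F1876
G01 X149.86 Y60.18
G01 X157.21 Y50.94
G01 X92.01 Y78.84
M5
G0 X164.00 Y23.61
M3 S663
G01 X62.92 Y36.82 F1876
G01 X147.00 Y67.87
G01 X115.93 Y9.99
M5
G0 X94.64 Y24.16
M3 S663
G01 X128.23 Y45.19 F1876
G01 X124.04 Y88.35
G01 X157.36 Y29.02
G01 X67.58 Y88.96
G01 X39.88 Y23.36
M5
G0 X0.00 Y0.00

1 u = 1 mm; y_m = 99.92 − y.

[1] `<path>` cubic bezier, #ff0000→score S663 F1876: (98.22,76.68) → (100.47,89.59) → (79.05,86.59) → (58.49,74.18)

[2] `<rect>` rectangle, #ff0000→score S663 F1876: (60.49,70.22) → (129.37,70.22) → (129.37,54.87) → (60.49,54.87) → (60.49,70.22) (closed)

[3] `<polygon>` closed polygon, #ff0000→score S663 F1876: (92.01,78.84) → (112.28,25.82) → (149.86,60.18) → (157.21,50.94) → (92.01,78.84) (closed)

[4] `<path>` open polyline, #ff0000→score S663 F1876: (164.00,23.61) → (62.92,36.82) → (147.00,67.87) → (115.93,9.99)

[5] `<polyline>` open polyline, #ff0000→score S663 F1876: (94.64,24.16) → (128.23,45.19) → (124.04,88.35) → (157.36,29.02) → (67.58,88.96) → (39.88,23.36)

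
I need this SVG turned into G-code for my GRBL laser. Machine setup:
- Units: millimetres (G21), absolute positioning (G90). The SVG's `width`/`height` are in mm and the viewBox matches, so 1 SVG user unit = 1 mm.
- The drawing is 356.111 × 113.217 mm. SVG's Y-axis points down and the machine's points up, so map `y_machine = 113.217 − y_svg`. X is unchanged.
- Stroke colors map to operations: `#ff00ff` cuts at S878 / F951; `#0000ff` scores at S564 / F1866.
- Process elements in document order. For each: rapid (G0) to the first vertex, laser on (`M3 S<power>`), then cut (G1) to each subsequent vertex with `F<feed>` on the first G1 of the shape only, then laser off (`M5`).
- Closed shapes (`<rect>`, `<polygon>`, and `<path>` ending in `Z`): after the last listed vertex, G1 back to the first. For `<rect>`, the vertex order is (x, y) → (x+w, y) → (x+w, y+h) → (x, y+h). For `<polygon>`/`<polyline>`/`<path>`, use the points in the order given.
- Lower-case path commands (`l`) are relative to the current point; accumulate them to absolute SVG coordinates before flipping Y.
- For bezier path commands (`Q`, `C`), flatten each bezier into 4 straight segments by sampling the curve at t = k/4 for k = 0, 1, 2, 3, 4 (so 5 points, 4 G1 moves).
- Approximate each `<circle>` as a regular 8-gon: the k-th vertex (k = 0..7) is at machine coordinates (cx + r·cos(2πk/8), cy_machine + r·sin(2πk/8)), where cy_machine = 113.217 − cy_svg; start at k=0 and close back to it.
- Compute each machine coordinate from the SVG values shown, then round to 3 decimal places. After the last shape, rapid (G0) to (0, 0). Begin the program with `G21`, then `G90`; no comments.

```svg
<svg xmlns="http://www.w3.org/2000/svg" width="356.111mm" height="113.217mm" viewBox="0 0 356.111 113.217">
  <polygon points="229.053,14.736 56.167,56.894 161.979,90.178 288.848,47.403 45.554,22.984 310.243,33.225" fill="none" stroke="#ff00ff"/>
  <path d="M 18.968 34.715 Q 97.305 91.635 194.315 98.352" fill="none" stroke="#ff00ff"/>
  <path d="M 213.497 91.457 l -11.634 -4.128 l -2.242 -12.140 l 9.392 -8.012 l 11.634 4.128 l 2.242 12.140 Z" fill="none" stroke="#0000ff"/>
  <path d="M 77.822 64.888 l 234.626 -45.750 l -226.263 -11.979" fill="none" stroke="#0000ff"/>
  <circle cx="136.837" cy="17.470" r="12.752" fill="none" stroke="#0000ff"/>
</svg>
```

G21
G90
G0 X229.053 Y98.481
M3 S878
G1 X56.167 Y56.323 F951
G1 X161.979 Y23.039
G1 X288.848 Y65.814
G1 X45.554 Y90.233
G1 X310.243 Y79.992
G1 X229.053 Y98.481
M5
G0 X18.968 Y78.502
M3 S878
G1 X59.304 Y53.180 F951
G1 X101.973 Y34.133
G1 X146.977 Y21.361
G1 X194.315 Y14.865
M5
G0 X213.497 Y21.760
M3 S564
G1 X201.863 Y25.888 F1866
G1 X199.621 Y38.028
G1 X209.013 Y46.040
G1 X220.647 Y41.912
G1 X222.889 Y29.772
G1 X213.497 Y21.760
M5
G0 X77.822 Y48.329
M3 S564
G1 X312.448 Y94.079 F1866
G1 X86.185 Y106.058
M5
G0 X149.589 Y95.747
M3 S564
G1 X145.854 Y104.764 F1866
G1 X136.837 Y108.499
G1 X127.820 Y104.764
G1 X124.085 Y95.747
G1 X127.820 Y86.730
G1 X136.837 Y82.995
G1 X145.854 Y86.730
G1 X149.589 Y95.747
M5
G0 X0.000 Y0.000

viewBox `0 0 356.111 113.217` with mm width/height → 1 unit = 1 mm. Flip: y_m = 113.217 − y_svg.

**Shape 1** — `<polygon>` closed polygon, stroke `#ff00ff` → cut (S878, F951). Machine vertices: (229.053,98.481) → (56.167,56.323) → (161.979,23.039) → (288.848,65.814) → (45.554,90.233) → (310.243,79.992) → (229.053,98.481). Closed: final G1 returns to the first vertex.

**Shape 2** — `<path>` quadratic bezier, stroke `#ff00ff` → cut (S878, F951). Control points (SVG): P0=(18.968,34.715), P1=(97.305,91.635), P2=(194.315,98.352); sampled at t=k/4. Machine vertices: (18.968,78.502) → (59.304,53.180) → (101.973,34.133) → (146.977,21.361) → (194.315,14.865). Open path.

**Shape 3** — `<path>` regular polygon, stroke `#0000ff` → score (S564, F1866). Machine vertices: (213.497,21.760) → (201.863,25.888) → (199.621,38.028) → (209.013,46.040) → (220.647,41.912) → (222.889,29.772) → (213.497,21.760). Closed: final G1 returns to the first vertex.

**Shape 4** — `<path>` open polyline, stroke `#0000ff` → score (S564, F1866). Machine vertices: (77.822,48.329) → (312.448,94.079) → (86.185,106.058). Open path.

**Shape 5** — `<circle>` circle, stroke `#0000ff` → score (S564, F1866). Machine vertices: (149.589,95.747) → (145.854,104.764) → (136.837,108.499) → (127.820,104.764) → (124.085,95.747) → (127.820,86.730) → (136.837,82.995) → (145.854,86.730) → (149.589,95.747). Closed: final G1 returns to the first vertex.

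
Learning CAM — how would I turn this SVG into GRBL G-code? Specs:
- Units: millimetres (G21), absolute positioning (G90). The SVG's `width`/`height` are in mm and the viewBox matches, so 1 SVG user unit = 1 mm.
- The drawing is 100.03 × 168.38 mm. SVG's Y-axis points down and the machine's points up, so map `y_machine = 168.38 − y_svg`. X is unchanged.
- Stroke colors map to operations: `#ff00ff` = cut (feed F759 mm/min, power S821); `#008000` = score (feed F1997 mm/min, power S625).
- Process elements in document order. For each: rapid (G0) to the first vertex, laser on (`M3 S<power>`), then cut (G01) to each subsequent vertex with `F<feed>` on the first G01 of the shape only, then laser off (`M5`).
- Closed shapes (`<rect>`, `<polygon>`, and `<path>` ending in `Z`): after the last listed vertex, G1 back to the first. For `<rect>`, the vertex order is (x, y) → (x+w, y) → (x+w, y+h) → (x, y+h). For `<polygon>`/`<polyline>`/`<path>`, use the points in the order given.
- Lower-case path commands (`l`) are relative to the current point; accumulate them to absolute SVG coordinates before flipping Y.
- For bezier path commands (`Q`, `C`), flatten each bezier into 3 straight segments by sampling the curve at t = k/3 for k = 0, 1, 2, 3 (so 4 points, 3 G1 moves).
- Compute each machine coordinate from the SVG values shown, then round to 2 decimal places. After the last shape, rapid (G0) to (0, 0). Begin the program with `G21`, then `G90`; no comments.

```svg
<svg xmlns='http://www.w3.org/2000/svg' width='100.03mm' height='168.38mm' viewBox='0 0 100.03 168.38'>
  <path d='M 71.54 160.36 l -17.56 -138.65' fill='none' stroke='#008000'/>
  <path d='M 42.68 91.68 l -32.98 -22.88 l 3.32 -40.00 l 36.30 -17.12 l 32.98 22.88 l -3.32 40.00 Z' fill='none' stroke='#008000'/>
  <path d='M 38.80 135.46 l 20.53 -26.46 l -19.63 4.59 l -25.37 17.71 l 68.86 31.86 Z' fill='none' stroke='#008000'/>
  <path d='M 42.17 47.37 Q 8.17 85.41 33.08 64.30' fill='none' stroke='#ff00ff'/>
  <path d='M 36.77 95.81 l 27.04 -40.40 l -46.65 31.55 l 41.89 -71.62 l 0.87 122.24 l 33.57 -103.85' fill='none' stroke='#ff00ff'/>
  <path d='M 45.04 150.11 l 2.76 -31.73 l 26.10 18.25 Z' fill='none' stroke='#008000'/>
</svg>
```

G21
G90
G0 X71.54 Y8.02
M3 S625
G01 X53.98 Y146.67 F1997
M5
G0 X42.68 Y76.70
M3 S625
G01 X9.70 Y99.58 F1997
G01 X13.02 Y139.58
G01 X49.32 Y156.70
G01 X82.30 Y133.82
G01 X78.98 Y93.82
G01 X42.68 Y76.70
M5
G0 X38.80 Y32.92
M3 S625
G01 X59.33 Y59.38 F1997
G01 X39.70 Y54.79
G01 X14.33 Y37.08
G01 X83.19 Y5.22
G01 X38.80 Y32.92
M5
G0 X42.17 Y121.01
M3 S821
G01 X26.05 Y102.22 F759
G01 X23.02 Y96.58
G01 X33.08 Y104.08
M5
G0 X36.77 Y72.57
M3 S821
G01 X63.81 Y112.97 F759
G01 X17.16 Y81.42
G01 X59.05 Y153.04
G01 X59.92 Y30.80
G01 X93.49 Y134.65
M5
G0 X45.04 Y18.27
M3 S625
G01 X47.80 Y50.00 F1997
G01 X73.90 Y31.75
G01 X45.04 Y18.27
M5
G0 X0.00 Y0.00

viewBox `0 0 100.03 168.38` with mm width/height → 1 unit = 1 mm. Flip: y_m = 168.38 − y_svg.

**Shape 1** — `<path>` line segment, stroke `#008000` → score (S625, F1997). Machine vertices: (71.54,8.02) → (53.98,146.67). Open path.

**Shape 2** — `<path>` regular polygon, stroke `#008000` → score (S625, F1997). Machine vertices: (42.68,76.70) → (9.70,99.58) → (13.02,139.58) → (49.32,156.70) → (82.30,133.82) → (78.98,93.82) → (42.68,76.70). Closed: final G1 returns to the first vertex.

**Shape 3** — `<path>` closed polygon, stroke `#008000` → score (S625, F1997). Machine vertices: (38.80,32.92) → (59.33,59.38) → (39.70,54.79) → (14.33,37.08) → (83.19,5.22) → (38.80,32.92). Closed: final G1 returns to the first vertex.

**Shape 4** — `<path>` quadratic bezier, stroke `#ff00ff` → cut (S821, F759). Control points (SVG): P0=(42.17,47.37), P1=(8.17,85.41), P2=(33.08,64.30); sampled at t=k/3. Machine vertices: (42.17,121.01) → (26.05,102.22) → (23.02,96.58) → (33.08,104.08). Open path.

**Shape 5** — `<path>` open polyline, stroke `#ff00ff` → cut (S821, F759). Machine vertices: (36.77,72.57) → (63.81,112.97) → (17.16,81.42) → (59.05,153.04) → (59.92,30.80) → (93.49,134.65). Open path.

**Shape 6** — `<path>` regular polygon, stroke `#008000` → score (S625, F1997). Machine vertices: (45.04,18.27) → (47.80,50.00) → (73.90,31.75) → (45.04,18.27). Closed: final G1 returns to the first vertex.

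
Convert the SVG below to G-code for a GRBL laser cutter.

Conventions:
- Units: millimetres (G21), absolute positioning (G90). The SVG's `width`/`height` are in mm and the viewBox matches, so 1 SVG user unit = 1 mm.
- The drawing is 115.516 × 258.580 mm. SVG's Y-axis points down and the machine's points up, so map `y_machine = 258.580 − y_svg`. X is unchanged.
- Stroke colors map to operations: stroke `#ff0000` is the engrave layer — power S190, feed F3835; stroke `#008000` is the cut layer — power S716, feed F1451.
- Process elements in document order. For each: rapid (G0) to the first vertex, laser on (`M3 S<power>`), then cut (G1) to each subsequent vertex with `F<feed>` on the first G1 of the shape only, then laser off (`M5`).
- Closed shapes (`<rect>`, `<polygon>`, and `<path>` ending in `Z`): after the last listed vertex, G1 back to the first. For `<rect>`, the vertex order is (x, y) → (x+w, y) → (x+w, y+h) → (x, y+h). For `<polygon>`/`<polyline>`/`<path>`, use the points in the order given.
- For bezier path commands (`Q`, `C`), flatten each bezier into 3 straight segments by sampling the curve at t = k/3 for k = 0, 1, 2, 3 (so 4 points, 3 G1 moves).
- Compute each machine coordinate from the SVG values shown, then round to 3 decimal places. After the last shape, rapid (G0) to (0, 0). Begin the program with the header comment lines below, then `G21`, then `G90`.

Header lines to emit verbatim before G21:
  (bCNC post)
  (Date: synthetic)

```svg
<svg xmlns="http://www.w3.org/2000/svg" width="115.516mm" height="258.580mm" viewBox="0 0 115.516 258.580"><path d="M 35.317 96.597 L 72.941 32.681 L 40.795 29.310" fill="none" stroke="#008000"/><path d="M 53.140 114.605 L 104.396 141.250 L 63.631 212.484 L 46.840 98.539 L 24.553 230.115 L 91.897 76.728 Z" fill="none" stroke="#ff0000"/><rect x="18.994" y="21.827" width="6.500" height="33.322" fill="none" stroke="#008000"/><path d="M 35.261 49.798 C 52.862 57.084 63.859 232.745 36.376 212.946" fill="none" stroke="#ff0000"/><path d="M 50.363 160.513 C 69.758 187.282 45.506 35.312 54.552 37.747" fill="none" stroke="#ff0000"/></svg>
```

viewBox `0 0 115.516 258.580` with mm width/height → 1 unit = 1 mm. Flip: y_m = 258.580 − y_svg.

**Shape 1** — `<path>` open polyline, stroke `#008000` → cut (S716, F1451). Machine vertices: (35.317,161.983) → (72.941,225.899) → (40.795,229.270). Open path.

**Shape 2** — `<path>` closed polygon, stroke `#ff0000` → engrave (S190, F3835). Machine vertices: (53.140,143.975) → (104.396,117.330) → (63.631,46.096) → (46.840,160.041) → (24.553,28.465) → (91.897,181.852) → (53.140,143.975). Closed: final G1 returns to the first vertex.

**Shape 3** — `<rect>` rectangle, stroke `#008000` → cut (S716, F1451). Machine vertices: (18.994,236.753) → (25.494,236.753) → (25.494,203.431) → (18.994,203.431) → (18.994,236.753). Closed: final G1 returns to the first vertex.

**Shape 4** — `<path>` cubic bezier, stroke `#ff0000` → engrave (S190, F3835). Control points (SVG): P0=(35.261,49.798), P1=(52.862,57.084), P2=(63.859,232.745), P3=(36.376,212.946); sampled at t=k/3. Machine vertices: (35.261,208.782) → (49.480,158.846) → (52.213,77.513) → (36.376,45.634). Open path.

**Shape 5** — `<path>` cubic bezier, stroke `#ff0000` → engrave (S190, F3835). Control points (SVG): P0=(50.363,160.513), P1=(69.758,187.282), P2=(45.506,35.312), P3=(54.552,37.747); sampled at t=k/3. Machine vertices: (50.363,98.067) → (58.059,118.539) → (53.756,184.138) → (54.552,220.833). Open path.

(bCNC post)
(Date: synthetic)
G21
G90
G0 X35.317 Y161.983
M3 S716
G1 X72.941 Y225.899 F1451
G1 X40.795 Y229.270
M5
G0 X53.140 Y143.975
M3 S190
G1 X104.396 Y117.330 F3835
G1 X63.631 Y46.096
G1 X46.840 Y160.041
G1 X24.553 Y28.465
G1 X91.897 Y181.852
G1 X53.140 Y143.975
M5
G0 X18.994 Y236.753
M3 S716
G1 X25.494 Y236.753 F1451
G1 X25.494 Y203.431
G1 X18.994 Y203.431
G1 X18.994 Y236.753
M5
G0 X35.261 Y208.782
M3 S190
G1 X49.480 Y158.846 F3835
G1 X52.213 Y77.513
G1 X36.376 Y45.634
M5
G0 X50.363 Y98.067
M3 S190
G1 X58.059 Y118.539 F3835
G1 X53.756 Y184.138
G1 X54.552 Y220.833
M5
G0 X0.000 Y0.000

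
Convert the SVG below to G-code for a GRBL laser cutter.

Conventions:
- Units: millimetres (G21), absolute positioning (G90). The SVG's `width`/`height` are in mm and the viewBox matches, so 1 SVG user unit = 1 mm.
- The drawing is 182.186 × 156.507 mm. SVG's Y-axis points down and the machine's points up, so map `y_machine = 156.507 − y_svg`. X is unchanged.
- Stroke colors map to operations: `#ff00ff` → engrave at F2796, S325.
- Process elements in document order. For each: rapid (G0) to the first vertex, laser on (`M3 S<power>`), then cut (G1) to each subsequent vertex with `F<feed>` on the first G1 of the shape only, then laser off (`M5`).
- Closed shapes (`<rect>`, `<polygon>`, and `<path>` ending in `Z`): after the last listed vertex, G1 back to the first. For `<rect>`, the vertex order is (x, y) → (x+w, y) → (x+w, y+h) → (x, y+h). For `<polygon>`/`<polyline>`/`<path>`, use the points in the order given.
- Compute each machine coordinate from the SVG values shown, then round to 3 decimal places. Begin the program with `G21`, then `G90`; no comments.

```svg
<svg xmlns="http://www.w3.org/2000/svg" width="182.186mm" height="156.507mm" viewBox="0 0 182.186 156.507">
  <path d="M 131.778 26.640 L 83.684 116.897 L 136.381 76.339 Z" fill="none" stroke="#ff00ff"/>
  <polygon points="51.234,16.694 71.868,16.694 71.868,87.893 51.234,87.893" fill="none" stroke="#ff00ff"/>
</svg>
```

G21
G90
G0 X131.778 Y129.867
M3 S325
G1 X83.684 Y39.610 F2796
G1 X136.381 Y80.168
G1 X131.778 Y129.867
M5
G0 X51.234 Y139.813
M3 S325
G1 X71.868 Y139.813 F2796
G1 X71.868 Y68.614
G1 X51.234 Y68.614
G1 X51.234 Y139.813
M5

1 u = 1 mm; y_m = 156.507 − y.

[1] `<path>` closed polygon, #ff00ff→engrave S325 F2796: (131.778,129.867) → (83.684,39.610) → (136.381,80.168) → (131.778,129.867) (closed)

[2] `<polygon>` rectangle, #ff00ff→engrave S325 F2796: (51.234,139.813) → (71.868,139.813) → (71.868,68.614) → (51.234,68.614) → (51.234,139.813) (closed)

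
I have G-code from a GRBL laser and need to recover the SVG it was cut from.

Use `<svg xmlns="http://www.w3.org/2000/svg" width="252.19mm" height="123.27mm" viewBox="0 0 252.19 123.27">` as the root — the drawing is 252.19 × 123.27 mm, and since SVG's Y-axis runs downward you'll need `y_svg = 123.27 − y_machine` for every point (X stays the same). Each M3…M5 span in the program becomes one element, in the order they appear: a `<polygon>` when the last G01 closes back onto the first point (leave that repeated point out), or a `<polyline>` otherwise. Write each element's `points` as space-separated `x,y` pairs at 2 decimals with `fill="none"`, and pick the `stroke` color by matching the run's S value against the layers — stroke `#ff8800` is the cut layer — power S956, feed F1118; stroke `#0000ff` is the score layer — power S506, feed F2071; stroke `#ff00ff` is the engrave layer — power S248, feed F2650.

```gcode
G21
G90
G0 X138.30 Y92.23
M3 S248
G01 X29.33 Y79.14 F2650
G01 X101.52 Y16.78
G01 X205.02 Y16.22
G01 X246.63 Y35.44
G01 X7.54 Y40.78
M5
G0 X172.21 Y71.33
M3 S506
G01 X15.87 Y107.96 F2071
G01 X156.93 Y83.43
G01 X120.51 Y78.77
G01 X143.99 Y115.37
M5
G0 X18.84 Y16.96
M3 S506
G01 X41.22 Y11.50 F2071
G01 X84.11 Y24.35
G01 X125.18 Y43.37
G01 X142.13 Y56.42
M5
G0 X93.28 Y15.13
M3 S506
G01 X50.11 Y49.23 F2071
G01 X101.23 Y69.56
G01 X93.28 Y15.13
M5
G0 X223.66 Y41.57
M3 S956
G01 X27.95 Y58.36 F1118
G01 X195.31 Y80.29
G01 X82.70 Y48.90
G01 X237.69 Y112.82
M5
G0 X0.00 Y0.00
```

y_svg = 123.27 − y_m.

[1] S248→`#ff00ff` (engrave); open run; points: 138.30,31.04 29.33,44.13 101.52,106.49 205.02,107.05 246.63,87.83 7.54,82.49

[2] S506→`#0000ff` (score); open run; points: 172.21,51.94 15.87,15.31 156.93,39.84 120.51,44.50 143.99,7.90

[3] S506→`#0000ff` (score); open run; points: 18.84,106.31 41.22,111.77 84.11,98.92 125.18,79.90 142.13,66.85

[4] S506→`#0000ff` (score); closed run; points: 93.28,108.14 50.11,74.04 101.23,53.71

[5] S956→`#ff8800` (cut); open run; points: 223.66,81.70 27.95,64.91 195.31,42.98 82.70,74.37 237.69,10.45

<svg xmlns="http://www.w3.org/2000/svg" width="252.19mm" height="123.27mm" viewBox="0 0 252.19 123.27">
  <polyline points="138.30,31.04 29.33,44.13 101.52,106.49 205.02,107.05 246.63,87.83 7.54,82.49" fill="none" stroke="#ff00ff"/>
  <polyline points="172.21,51.94 15.87,15.31 156.93,39.84 120.51,44.50 143.99,7.90" fill="none" stroke="#0000ff"/>
  <polyline points="18.84,106.31 41.22,111.77 84.11,98.92 125.18,79.90 142.13,66.85" fill="none" stroke="#0000ff"/>
  <polygon points="93.28,108.14 50.11,74.04 101.23,53.71" fill="none" stroke="#0000ff"/>
  <polyline points="223.66,81.70 27.95,64.91 195.31,42.98 82.70,74.37 237.69,10.45" fill="none" stroke="#ff8800"/>
</svg>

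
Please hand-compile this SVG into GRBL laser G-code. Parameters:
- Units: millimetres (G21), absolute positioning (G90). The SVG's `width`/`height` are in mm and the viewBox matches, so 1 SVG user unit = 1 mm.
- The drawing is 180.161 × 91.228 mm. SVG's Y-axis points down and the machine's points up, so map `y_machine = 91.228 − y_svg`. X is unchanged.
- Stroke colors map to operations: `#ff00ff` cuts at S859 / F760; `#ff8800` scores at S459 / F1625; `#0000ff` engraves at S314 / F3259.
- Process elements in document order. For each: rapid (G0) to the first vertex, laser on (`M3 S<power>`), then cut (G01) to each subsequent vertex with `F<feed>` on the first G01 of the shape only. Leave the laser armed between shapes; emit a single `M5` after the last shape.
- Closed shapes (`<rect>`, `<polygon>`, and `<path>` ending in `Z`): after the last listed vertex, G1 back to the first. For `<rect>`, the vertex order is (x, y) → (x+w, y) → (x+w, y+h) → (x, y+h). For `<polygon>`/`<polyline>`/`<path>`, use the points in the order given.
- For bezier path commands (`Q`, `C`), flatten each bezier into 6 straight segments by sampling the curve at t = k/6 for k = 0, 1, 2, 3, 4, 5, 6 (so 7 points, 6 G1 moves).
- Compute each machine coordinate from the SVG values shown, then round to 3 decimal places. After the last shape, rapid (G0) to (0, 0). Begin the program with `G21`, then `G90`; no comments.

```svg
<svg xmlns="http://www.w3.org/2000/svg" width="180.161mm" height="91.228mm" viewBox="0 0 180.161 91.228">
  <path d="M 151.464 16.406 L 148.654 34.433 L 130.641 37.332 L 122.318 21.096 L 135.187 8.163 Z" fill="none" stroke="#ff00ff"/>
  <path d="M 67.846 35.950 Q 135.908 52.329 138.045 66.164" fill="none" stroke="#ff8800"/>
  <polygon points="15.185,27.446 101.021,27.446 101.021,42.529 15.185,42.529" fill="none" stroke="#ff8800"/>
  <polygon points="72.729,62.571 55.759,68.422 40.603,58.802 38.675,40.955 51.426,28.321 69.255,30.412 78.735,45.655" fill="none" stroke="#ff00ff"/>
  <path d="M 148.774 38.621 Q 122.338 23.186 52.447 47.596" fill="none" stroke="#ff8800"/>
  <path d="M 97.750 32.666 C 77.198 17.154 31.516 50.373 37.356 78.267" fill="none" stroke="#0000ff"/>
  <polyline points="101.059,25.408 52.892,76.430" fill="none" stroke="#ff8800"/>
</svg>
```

G21
G90
G0 X151.464 Y74.822
M3 S859
G01 X148.654 Y56.795 F760
G01 X130.641 Y53.896
G01 X122.318 Y70.132
G01 X135.187 Y83.065
G01 X151.464 Y74.822
G0 X67.846 Y55.278
M3 S459
G01 X88.702 Y49.889 F1625
G01 X105.896 Y44.641
G01 X119.427 Y39.535
G01 X129.295 Y34.570
G01 X135.501 Y29.746
G01 X138.045 Y25.064
G0 X15.185 Y63.782
M3 S459
G01 X101.021 Y63.782 F1625
G01 X101.021 Y48.699
G01 X15.185 Y48.699
G01 X15.185 Y63.782
G0 X72.729 Y28.657
M3 S859
G01 X55.759 Y22.806 F760
G01 X40.603 Y32.426
G01 X38.675 Y50.273
G01 X51.426 Y62.907
G01 X69.255 Y60.816
G01 X78.735 Y45.573
G01 X72.729 Y28.657
G0 X148.774 Y52.607
M3 S459
G01 X138.755 Y56.645 F1625
G01 X126.322 Y58.470
G01 X111.474 Y58.081
G01 X94.213 Y55.478
G01 X74.537 Y50.662
G01 X52.447 Y43.632
G0 X97.750 Y58.562
M3 S314
G01 X85.735 Y62.507 F3259
G01 X71.660 Y59.832
G01 X57.656 Y52.039
G01 X45.851 Y40.628
G01 X38.375 Y27.101
G01 X37.356 Y12.961
G0 X101.059 Y65.820
M3 S459
G01 X52.892 Y14.798 F1625
M5
G0 X0.000 Y0.000

Since the viewBox matches the mm dimensions, user units are millimetres directly. The only transform is the Y-flip y_m = 91.228 − y_svg.

Shape 1 is a regular polygon drawn with `<path>`. Its stroke #ff00ff means cut at S859, F760. After flipping Y the toolpath is (151.464,74.822) → (148.654,56.795) → (130.641,53.896) → (122.318,70.132) → (135.187,83.065) → (151.464,74.822), returning to the start.

Shape 2 is a quadratic bezier drawn with `<path>`. Its stroke #ff8800 means score at S459, F1625. After flipping Y the toolpath is (67.846,55.278) → (88.702,49.889) → (105.896,44.641) → (119.427,39.535) → (129.295,34.570) → (135.501,29.746) → (138.045,25.064).

Shape 3 is a rectangle drawn with `<polygon>`. Its stroke #ff8800 means score at S459, F1625. After flipping Y the toolpath is (15.185,63.782) → (101.021,63.782) → (101.021,48.699) → (15.185,48.699) → (15.185,63.782), returning to the start.

Shape 4 is a regular polygon drawn with `<polygon>`. Its stroke #ff00ff means cut at S859, F760. After flipping Y the toolpath is (72.729,28.657) → (55.759,22.806) → (40.603,32.426) → (38.675,50.273) → (51.426,62.907) → (69.255,60.816) → (78.735,45.573) → (72.729,28.657), returning to the start.

Shape 5 is a quadratic bezier drawn with `<path>`. Its stroke #ff8800 means score at S459, F1625. After flipping Y the toolpath is (148.774,52.607) → (138.755,56.645) → (126.322,58.470) → (111.474,58.081) → (94.213,55.478) → (74.537,50.662) → (52.447,43.632).

Shape 6 is a cubic bezier drawn with `<path>`. Its stroke #0000ff means engrave at S314, F3259. After flipping Y the toolpath is (97.750,58.562) → (85.735,62.507) → (71.660,59.832) → (57.656,52.039) → (45.851,40.628) → (38.375,27.101) → (37.356,12.961).

Shape 7 is a line segment drawn with `<polyline>`. Its stroke #ff8800 means score at S459, F1625. After flipping Y the toolpath is (101.059,65.820) → (52.892,14.798).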